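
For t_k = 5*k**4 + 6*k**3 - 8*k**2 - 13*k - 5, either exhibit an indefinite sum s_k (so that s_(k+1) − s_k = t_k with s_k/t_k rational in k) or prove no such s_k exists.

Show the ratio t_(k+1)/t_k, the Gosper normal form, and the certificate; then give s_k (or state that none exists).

s_k = k**2*(k**3 - k**2 - 4*k - 1)

t_(k+1)/t_k = (5*k**4 + 26*k**3 + 40*k**2 + 9*k - 15)/(5*k**4 + 6*k**3 - 8*k**2 - 13*k - 5).
Gosper form: A/B · C(k+1)/C(k) with A=1, B=1, C=k**4 + 6*k**3/5 - 8*k**2/5 - 13*k/5 - 1.
f must satisfy (1)·f(k+1) − (1)·f(k) = k**4 + 6*k**3/5 - 8*k**2/5 - 13*k/5 - 1.
Degrees (0,0,4) ⇒ d ≤ 5.
Solve for f: f(k) = k**2*(k**3 - k**2 - 4*k - 1)/5 (degree 5 ≤ 5).
Then R = B(k−1)f/C = k**2*(k**3 - k**2 - 4*k - 1)/(5*k**4 + 6*k**3 - 8*k**2 - 13*k - 5), so s_k = R(k)·t_k = k**2*(k**3 - k**2 - 4*k - 1).
s_(k+1) − s_k = 5*k**4 + 6*k**3 - 8*k**2 - 13*k - 5 = t_k.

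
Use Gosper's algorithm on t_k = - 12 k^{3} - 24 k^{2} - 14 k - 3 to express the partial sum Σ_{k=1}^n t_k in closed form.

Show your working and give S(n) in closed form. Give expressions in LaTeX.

t_(k+1)/t_k = (12*k**3 + 60*k**2 + 98*k + 53)/(12*k**3 + 24*k**2 + 14*k + 3).
Take A(k)=1, B(k)=1, C(k)=k**3 + 2*k**2 + 7*k/6 + 1/4.
Key eq: (1)·f(k+1) = (1)·f(k) + (k**3 + 2*k**2 + 7*k/6 + 1/4).
Bound: deg f ≤ 4.
Solving with deg f ≤ 4: f(k) = k**2*(3*k**2 + 2*k - 2)/12.
R(k) = B(k−1)·f(k)/C(k) = k**2*(3*k**2 + 2*k - 2)/(12*k**3 + 24*k**2 + 14*k + 3); s_k = R·t_k = k**2*(-3*k**2 - 2*k + 2).
s_(k+1) − s_k = -12*k**3 - 24*k**2 - 14*k - 3 = t_k.
Evaluate: s_(n+1) = -3*n**4 - 14*n**3 - 22*n**2 - 14*n - 3; subtract s_(1) = -3 ⇒ S(n) = n*(-3*n**3 - 14*n**2 - 22*n - 14).

S(n) = n \left(- 3 n^{3} - 14 n^{2} - 22 n - 14\right)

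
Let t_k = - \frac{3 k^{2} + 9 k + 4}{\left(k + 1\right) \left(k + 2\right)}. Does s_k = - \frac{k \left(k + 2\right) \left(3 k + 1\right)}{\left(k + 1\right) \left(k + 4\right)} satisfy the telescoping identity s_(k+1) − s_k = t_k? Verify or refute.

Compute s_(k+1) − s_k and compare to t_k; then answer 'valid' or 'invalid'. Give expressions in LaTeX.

Invalid: residual \frac{4 \left(7 k^{2} + 19 k + 8\right)}{k^{4} + 12 k^{3} + 49 k^{2} + 78 k + 40} ≠ 0.

s_(k+1) = -(k + 1)*(k + 3)*(3*k + 4)/((k + 2)*(k + 5))
s_(k+1) − s_k = (-3*k**4 - 36*k**3 - 117*k**2 - 140*k - 48)/(k**4 + 12*k**3 + 49*k**2 + 78*k + 40)
(s_(k+1) − s_k) − t_k = 4*(7*k**2 + 19*k + 8)/(k**4 + 12*k**3 + 49*k**2 + 78*k + 40)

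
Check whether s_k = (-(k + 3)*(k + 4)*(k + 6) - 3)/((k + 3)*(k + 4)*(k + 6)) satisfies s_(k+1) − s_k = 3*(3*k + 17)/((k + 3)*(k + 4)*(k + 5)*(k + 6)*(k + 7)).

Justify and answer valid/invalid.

s_(k+1) = (-(k + 4)*(k + 5)*(k + 7) - 3)/((k + 4)*(k + 5)*(k + 7))
s_(k+1) − s_k = 3*(3*k + 17)/(k**5 + 25*k**4 + 245*k**3 + 1175*k**2 + 2754*k + 2520)
(s_(k+1) − s_k) − t_k = 0

Valid: the claim telescopes to t_k.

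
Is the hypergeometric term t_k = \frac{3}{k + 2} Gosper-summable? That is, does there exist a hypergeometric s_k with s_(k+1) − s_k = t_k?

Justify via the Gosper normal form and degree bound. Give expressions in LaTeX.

No — t_k has no hypergeometric antidifference.

Step 1: r(k) = (k + 2)/(k + 3).
Factor: A=k + 2; B=k + 3; C=1.
Solve (k + 2)·f(k+1) − (k + 2)·f(k) = 1.
Degrees (1,1,0) ⇒ d ≤ 0.
Generic f = c0 gives residual -1; -1 = 0 cannot hold, so t_k is not Gosper-summable.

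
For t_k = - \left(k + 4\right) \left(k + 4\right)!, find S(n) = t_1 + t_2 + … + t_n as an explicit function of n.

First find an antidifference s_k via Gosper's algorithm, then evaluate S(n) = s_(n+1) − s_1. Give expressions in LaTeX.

The ratio is (k + 5)**2/(k + 4).
So A=k + 5 and B=1, with C=k + 4.
Set up (k + 5)·f(k+1) − (1)·f(k) − (k + 4) = 0.
Bound: deg f ≤ 0.
Solving with deg f ≤ 0: f(k) = 1.
Get s_k = R·t_k = -factorial(k + 4) with R(k) = B(k−1)f(k)/C(k) = 1/(k + 4).
Verify: -(k + 4)*factorial(k + 4) matches t_k.
Evaluate: s_(n+1) = -factorial(n + 5); subtract s_(1) = -120 ⇒ S(n) = 120 - factorial(n + 5).

S(n) = 120 - \left(n + 5\right)!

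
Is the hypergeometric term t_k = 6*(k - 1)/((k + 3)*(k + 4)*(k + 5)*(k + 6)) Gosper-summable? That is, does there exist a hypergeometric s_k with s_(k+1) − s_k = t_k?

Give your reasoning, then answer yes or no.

r(k) = k*(k + 3)/((k - 1)*(k + 7)) after simplifying.
Take A(k)=k + 3, B(k)=k + 7, C(k)=k - 1.
f must satisfy (k + 3)·f(k+1) − (k + 6)·f(k) = k - 1.
deg f ≤ 3 (via 1,1,1).
Match coefficients ⇒ f(k) = k*(k - 7)*(k + 19)/360.
R(k) = B(k−1)·f(k)/C(k) = k*(k - 7)*(k + 6)*(k + 19)/(360*(k - 1)); s_k = R·t_k = k*(k**2 + 12*k - 133)/(60*(k + 3)*(k + 4)*(k + 5)).
Δs = 6*(k - 1)/(k**4 + 18*k**3 + 119*k**2 + 342*k + 360), as required.

Yes. s_k = k*(k**2 + 12*k - 133)/(60*(k + 3)*(k + 4)*(k + 5)).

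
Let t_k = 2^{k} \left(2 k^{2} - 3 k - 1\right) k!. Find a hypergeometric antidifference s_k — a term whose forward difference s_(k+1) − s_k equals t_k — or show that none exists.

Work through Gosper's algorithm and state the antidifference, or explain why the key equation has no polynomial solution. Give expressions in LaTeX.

s_k = 2^{k} \left(k - 3\right) k!

Ratio r(k) = 2*(2*k**3 + 3*k**2 - k - 2)/(2*k**2 - 3*k - 1).
Factor: A=2*k + 2; B=1; C=k**2 - 3*k/2 - 1/2.
f must satisfy (2*k + 2)·f(k+1) − (1)·f(k) = k**2 - 3*k/2 - 1/2.
From deg A=1, deg B=0, deg C=2: d=1.
A polynomial solution: f(k) = (k - 3)/2.
Get s_k = R·t_k = 2**k*(k - 3)*factorial(k) with R(k) = B(k−1)f(k)/C(k) = (k - 3)/(2*k**2 - 3*k - 1).
Verify: 2**k*(2*k**2 - 3*k - 1)*factorial(k) matches t_k.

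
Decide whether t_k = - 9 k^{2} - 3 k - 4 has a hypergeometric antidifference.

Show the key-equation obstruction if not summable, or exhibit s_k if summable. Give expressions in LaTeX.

Yes. s_k = k \left(- 3 k^{2} + 3 k - 4\right).

Ratio r(k) = (9*k**2 + 21*k + 16)/(9*k**2 + 3*k + 4).
So A=1 and B=1, with C=k**2 + k/3 + 4/9.
Set up (1)·f(k+1) − (1)·f(k) − (k**2 + k/3 + 4/9) = 0.
From deg A=0, deg B=0, deg C=2: d=3.
A polynomial solution: f(k) = k*(3*k**2 - 3*k + 4)/9.
R(k) = B(k−1)·f(k)/C(k) = k*(3*k**2 - 3*k + 4)/(9*k**2 + 3*k + 4); s_k = R·t_k = k*(-3*k**2 + 3*k - 4).
Verify: -9*k**2 - 3*k - 4 matches t_k.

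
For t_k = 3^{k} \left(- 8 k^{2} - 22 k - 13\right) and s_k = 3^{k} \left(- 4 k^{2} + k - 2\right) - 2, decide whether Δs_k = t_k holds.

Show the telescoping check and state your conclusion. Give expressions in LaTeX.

s_(k+1) = 3**(k + 1)*(k - 4*(k + 1)**2 - 1) - 2
s_(k+1) − s_k = 3**k*(-8*k**2 - 22*k - 13)
(s_(k+1) − s_k) − t_k = 0

Valid — Δs_k = t_k.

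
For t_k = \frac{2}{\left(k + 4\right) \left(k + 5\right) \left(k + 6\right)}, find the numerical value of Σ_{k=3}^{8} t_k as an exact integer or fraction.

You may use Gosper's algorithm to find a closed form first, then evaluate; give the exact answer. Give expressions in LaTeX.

Σ = 9/728

The ratio is (k + 4)/(k + 7).
A = k + 4, B = k + 7, C = 1.
f must satisfy (k + 4)·f(k+1) − (k + 6)·f(k) = 1.
deg f ≤ 2 (via 1,1,0).
Coefficient equations give f(k) = k*(k + 9)/40.
So s_k = (B(k−1)f/C)·t_k = (k*(k + 6)*(k + 9)/40)·t_k = k*(k + 9)/(20*(k + 4)*(k + 5)).
s_(k+1) − s_k = 2/(k**3 + 15*k**2 + 74*k + 120) = t_k.
Sum = s_(9) − s_(3); s_(9) = 81/1820, s_(3) = 9/280 ⇒ 9/728.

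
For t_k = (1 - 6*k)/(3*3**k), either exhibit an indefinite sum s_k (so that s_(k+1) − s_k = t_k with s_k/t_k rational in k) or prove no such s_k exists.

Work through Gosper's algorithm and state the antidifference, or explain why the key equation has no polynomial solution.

The ratio is (6*k + 5)/(3*(6*k - 1)).
Take A(k)=1/3, B(k)=1, C(k)=k - 1/6.
Key eq: (1/3)·f(k+1) = (1)·f(k) + (k - 1/6).
d = 1 from the (0,0,1) case.
Coefficient equations give f(k) = -(3*k + 1)/2.
R(k) = B(k−1)·f(k)/C(k) = -3*(3*k + 1)/(6*k - 1); s_k = R·t_k = (3*k + 1)/3**k.
s_(k+1) − s_k = (1 - 6*k)/(3*3**k) = t_k.

s_k = (3*k + 1)/3**k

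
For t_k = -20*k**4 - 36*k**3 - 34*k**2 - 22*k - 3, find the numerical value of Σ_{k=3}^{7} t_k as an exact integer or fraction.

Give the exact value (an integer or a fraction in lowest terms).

The ratio is (20*k**4 + 116*k**3 + 262*k**2 + 278*k + 115)/(20*k**4 + 36*k**3 + 34*k**2 + 22*k + 3).
Factor: A=1; B=1; C=k**4 + 9*k**3/5 + 17*k**2/10 + 11*k/10 + 3/20.
f must satisfy (1)·f(k+1) − (1)·f(k) = k**4 + 9*k**3/5 + 17*k**2/10 + 11*k/10 + 3/20.
d = 5 from the (0,0,4) case.
Solving with deg f ≤ 5: f(k) = k*(4*k**4 - k**3 + 3*k - 3)/20.
R(k) = B(k−1)·f(k)/C(k) = k*(4*k**4 - k**3 + 3*k - 3)/(20*k**4 + 36*k**3 + 34*k**2 + 22*k + 3); s_k = R·t_k = k*(-4*k**4 + k**3 - 3*k + 3).
Verify: -20*k**4 - 36*k**3 - 34*k**2 - 22*k - 3 matches t_k.
Sum = s_(8) − s_(3); s_(8) = -127144, s_(3) = -909 ⇒ -126235.

Σ = -126235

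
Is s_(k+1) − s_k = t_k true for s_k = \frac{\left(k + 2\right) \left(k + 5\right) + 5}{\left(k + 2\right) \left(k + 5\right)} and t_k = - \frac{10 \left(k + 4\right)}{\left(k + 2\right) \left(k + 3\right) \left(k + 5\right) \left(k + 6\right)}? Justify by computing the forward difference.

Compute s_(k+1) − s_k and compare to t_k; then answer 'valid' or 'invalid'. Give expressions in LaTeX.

s_(k+1) = ((k + 3)*(k + 6) + 5)/((k + 3)*(k + 6))
s_(k+1) − s_k = 10*(-k - 4)/(k**4 + 16*k**3 + 91*k**2 + 216*k + 180)
(s_(k+1) − s_k) − t_k = 0

Valid — Δs_k = t_k.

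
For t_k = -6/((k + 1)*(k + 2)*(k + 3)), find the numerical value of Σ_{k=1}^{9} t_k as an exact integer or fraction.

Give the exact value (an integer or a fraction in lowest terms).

t_(k+1)/t_k = (k + 1)/(k + 4).
Gosper form: A/B · C(k+1)/C(k) with A=k + 1, B=k + 4, C=1.
Need (k + 1)·f(k+1) − (k + 3)·f(k) = 1.
Degrees (1,1,0) ⇒ d ≤ 2.
A polynomial solution: f(k) = k*(k + 3)/4.
So s_k = (B(k−1)f/C)·t_k = (k*(k + 3)**2/4)·t_k = 3*k*(-k - 3)/(2*(k + 1)*(k + 2)).
Verify: -6/(k**3 + 6*k**2 + 11*k + 6) matches t_k.
Evaluate s at k=10 and k=1: -65/44 and -1; difference -21/44.

Σ = -21/44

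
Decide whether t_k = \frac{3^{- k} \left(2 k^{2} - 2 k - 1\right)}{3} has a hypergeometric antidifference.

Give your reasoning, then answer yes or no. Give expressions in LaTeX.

Compute t_(k+1)/t_k: get (2*k**2 + 2*k - 1)/(3*(2*k**2 - 2*k - 1)).
So A=1/3 and B=1, with C=k**2 - k - 1/2.
Set up (1/3)·f(k+1) − (1)·f(k) − (k**2 - k - 1/2) = 0.
Bound: deg f ≤ 2.
Coefficient equations give f(k) = -3*k**2/2.
Then R = B(k−1)f/C = -3*k**2/(2*k**2 - 2*k - 1), so s_k = R(k)·t_k = -k**2/3**k.
Check: Δs_k = (3*k**2 - (k + 1)**2)/(3*3**k). ✓

Yes. s_k = - 3^{- k} k^{2}.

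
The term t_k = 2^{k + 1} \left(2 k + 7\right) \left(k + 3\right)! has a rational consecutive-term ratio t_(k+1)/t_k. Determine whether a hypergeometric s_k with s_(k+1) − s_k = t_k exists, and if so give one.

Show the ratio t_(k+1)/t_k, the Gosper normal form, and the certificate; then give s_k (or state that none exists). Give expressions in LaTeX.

The ratio is 2*(k + 4)*(2*k + 9)/(2*k + 7).
So A=2*k + 8 and B=1, with C=k + 7/2.
Set up (2*k + 8)·f(k+1) − (1)·f(k) − (k + 7/2) = 0.
d = 0 from the (1,0,1) case.
A polynomial solution: f(k) = 1/2.
R(k) = B(k−1)·f(k)/C(k) = 1/(2*k + 7); s_k = R·t_k = 2**(k + 1)*factorial(k + 3).
Δs = 2**(k + 1)*(2*k + 7)*factorial(k + 3), as required.

s_k = 2^{k + 1} \left(k + 3\right)!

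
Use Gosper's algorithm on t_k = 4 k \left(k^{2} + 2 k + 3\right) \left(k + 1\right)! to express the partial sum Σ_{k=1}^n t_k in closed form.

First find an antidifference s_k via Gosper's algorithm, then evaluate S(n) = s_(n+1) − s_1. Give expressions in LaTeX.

Step 1: r(k) = (k + 1)*(k + 2)*(2*k + (k + 1)**2 + 5)/(k*(k**2 + 2*k + 3)).
So A=k + 2 and B=1, with C=k**3 + 2*k**2 + 3*k.
Key eq: (k + 2)·f(k+1) = (1)·f(k) + (k**3 + 2*k**2 + 3*k).
deg f ≤ 2 (via 1,0,3).
Solving with deg f ≤ 2: f(k) = k*(k - 1).
R(k) = B(k−1)·f(k)/C(k) = (k - 1)/(k**2 + 2*k + 3); s_k = R·t_k = 4*k*(k - 1)*factorial(k + 1).
Check: Δs_k = 4*k*(k**2 + 2*k + 3)*factorial(k + 1). ✓
Σ_(k=1)^n t_k = s_(n+1) − s_(1) = (4*n*(n + 1)*factorial(n + 2)) − (0), i.e. 4*n*(n + 1)*factorial(n + 2).

S(n) = 4 n \left(n + 1\right) \left(n + 2\right)!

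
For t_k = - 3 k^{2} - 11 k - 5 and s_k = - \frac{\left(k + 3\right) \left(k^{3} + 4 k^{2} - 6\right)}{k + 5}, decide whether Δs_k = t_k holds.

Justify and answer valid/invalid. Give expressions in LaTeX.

s_(k+1) = -(k + 4)*((k + 1)**3 + 4*(k + 1)**2 - 6)/(k + 6)
s_(k+1) − s_k = (-3*k**4 - 40*k**3 - 172*k**2 - 265*k - 88)/(k**2 + 11*k + 30)
(s_(k+1) − s_k) − t_k = 2*(2*k**3 + 22*k**2 + 60*k + 31)/(k**2 + 11*k + 30)

Invalid: residual \frac{2 \left(2 k^{3} + 22 k^{2} + 60 k + 31\right)}{k^{2} + 11 k + 30} ≠ 0.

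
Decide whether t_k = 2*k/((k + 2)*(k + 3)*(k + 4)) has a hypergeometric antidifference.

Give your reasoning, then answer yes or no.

r(k) = (k + 1)*(k + 2)/(k*(k + 5)) after simplifying.
Take A(k)=k + 2, B(k)=k + 5, C(k)=k.
Key eq: (k + 2)·f(k+1) = (k + 4)·f(k) + (k).
deg f ≤ 2 (via 1,1,1).
Solving with deg f ≤ 2: f(k) = k*(k - 1)/6.
Get s_k = R·t_k = k*(k - 1)/(3*(k + 2)*(k + 3)) with R(k) = B(k−1)f(k)/C(k) = (k - 1)*(k + 4)/6.
s_(k+1) − s_k = 2*k/(k**3 + 9*k**2 + 26*k + 24) = t_k.

Yes. s_k = k*(k - 1)/(3*(k + 2)*(k + 3)).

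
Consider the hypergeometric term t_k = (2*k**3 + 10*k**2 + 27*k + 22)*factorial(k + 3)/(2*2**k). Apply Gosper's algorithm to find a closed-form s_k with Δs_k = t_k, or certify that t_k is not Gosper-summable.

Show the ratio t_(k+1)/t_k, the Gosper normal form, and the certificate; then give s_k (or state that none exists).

r(k) = (2*k**4 + 24*k**3 + 117*k**2 + 273*k + 244)/(2*(2*k**3 + 10*k**2 + 27*k + 22)) after simplifying.
Normal form (A,B,C) = (k/2 + 2, 1, k**3 + 5*k**2 + 27*k/2 + 11).
Solve (k/2 + 2)·f(k+1) − (1)·f(k) = k**3 + 5*k**2 + 27*k/2 + 11.
Bound: deg f ≤ 2.
Solving with deg f ≤ 2: f(k) = 2*k**2 + 2*k + 3.
R(k) = B(k−1)·f(k)/C(k) = 2*(2*k**2 + 2*k + 3)/(2*k**3 + 10*k**2 + 27*k + 22); s_k = R·t_k = (2*k**2 + 2*k + 3)*factorial(k + 3)/2**k.
Check: Δs_k = (2*k**3 + 10*k**2 + 27*k + 22)*factorial(k + 3)/(2*2**k). ✓

s_k = (2*k**2 + 2*k + 3)*factorial(k + 3)/2**k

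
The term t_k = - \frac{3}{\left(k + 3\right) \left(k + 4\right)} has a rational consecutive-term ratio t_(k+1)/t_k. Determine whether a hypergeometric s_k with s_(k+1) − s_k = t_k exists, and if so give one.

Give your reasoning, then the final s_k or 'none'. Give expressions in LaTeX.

Step 1: r(k) = (k + 3)/(k + 5).
So A=k + 3 and B=k + 5, with C=1.
Key eq: (k + 3)·f(k+1) = (k + 4)·f(k) + (1).
Bound: deg f ≤ 1.
Coefficient equations give f(k) = k/3.
Then R = B(k−1)f/C = k*(k + 4)/3, so s_k = R(k)·t_k = -k/(k + 3).
s_(k+1) − s_k = -3/(k**2 + 7*k + 12) = t_k.

s_k = - \frac{k}{k + 3}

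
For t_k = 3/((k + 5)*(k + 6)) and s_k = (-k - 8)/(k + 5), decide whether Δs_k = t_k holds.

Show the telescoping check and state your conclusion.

s_(k+1) = (-k - 9)/(k + 6)
s_(k+1) − s_k = 3/(k**2 + 11*k + 30)
(s_(k+1) − s_k) − t_k = 0

Valid — Δs_k = t_k.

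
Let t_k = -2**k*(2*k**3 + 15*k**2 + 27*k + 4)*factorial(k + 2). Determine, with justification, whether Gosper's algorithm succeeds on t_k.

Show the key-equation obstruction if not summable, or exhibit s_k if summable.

Yes. s_k = -2**k*(k - 1)*(k + 4)*factorial(k + 2).

Step 1: r(k) = 2*(2*k**4 + 27*k**3 + 126*k**2 + 237*k + 144)/(2*k**3 + 15*k**2 + 27*k + 4).
Take A(k)=2*k + 6, B(k)=1, C(k)=k**3 + 15*k**2/2 + 27*k/2 + 2.
Solve (2*k + 6)·f(k+1) − (1)·f(k) = k**3 + 15*k**2/2 + 27*k/2 + 2.
Bound: deg f ≤ 2.
Solve for f: f(k) = (k - 1)*(k + 4)/2 (degree 2 ≤ 2).
Certificate R = B(k−1)f/C = (k - 1)*(k + 4)/(2*k**3 + 15*k**2 + 27*k + 4) gives s_k = -2**k*(k - 1)*(k + 4)*factorial(k + 2).
s_(k+1) − s_k = -2**k*(2*k**3 + 15*k**2 + 27*k + 4)*factorial(k + 2) = t_k.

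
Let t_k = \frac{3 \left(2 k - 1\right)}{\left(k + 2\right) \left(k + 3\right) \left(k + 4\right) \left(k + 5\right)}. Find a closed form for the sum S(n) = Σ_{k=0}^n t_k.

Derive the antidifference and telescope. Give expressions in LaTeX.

The ratio is (k + 2)*(2*k + 1)/((k + 6)*(2*k - 1)).
Take A(k)=k + 2, B(k)=k + 6, C(k)=k - 1/2.
Set up (k + 2)·f(k+1) − (k + 5)·f(k) − (k - 1/2) = 0.
From deg A=1, deg B=1, deg C=1: d=3.
A polynomial solution: f(k) = k*(k**2 + 9*k - 46)/144.
Get s_k = R·t_k = k*(k**2 + 9*k - 46)/(24*(k + 2)*(k + 3)*(k + 4)) with R(k) = B(k−1)f(k)/C(k) = k*(k + 5)*(k**2 + 9*k - 46)/(72*(2*k - 1)).
Δs = 3*(2*k - 1)/(k**4 + 14*k**3 + 71*k**2 + 154*k + 120), as required.
Σ_(k=0)^n t_k = s_(n+1) − s_(0) = ((n**3 + 12*n**2 - 25*n - 36)/(24*(n**3 + 12*n**2 + 47*n + 60))) − (0), i.e. (n**3 + 12*n**2 - 25*n - 36)/(24*(n**3 + 12*n**2 + 47*n + 60)).

S(n) = \frac{n^{3} + 12 n^{2} - 25 n - 36}{24 \left(n^{3} + 12 n^{2} + 47 n + 60\right)}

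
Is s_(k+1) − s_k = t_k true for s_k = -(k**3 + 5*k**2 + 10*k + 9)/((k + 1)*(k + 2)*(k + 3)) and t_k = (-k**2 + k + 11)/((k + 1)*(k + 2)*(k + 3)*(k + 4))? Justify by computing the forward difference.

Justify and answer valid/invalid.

s_(k+1) = (-10*k - (k + 1)**3 - 5*(k + 1)**2 - 19)/((k + 2)*(k + 3)*(k + 4))
s_(k+1) − s_k = (-k**2 + k + 11)/(k**4 + 10*k**3 + 35*k**2 + 50*k + 24)
(s_(k+1) − s_k) − t_k = 0

Valid — Δs_k = t_k.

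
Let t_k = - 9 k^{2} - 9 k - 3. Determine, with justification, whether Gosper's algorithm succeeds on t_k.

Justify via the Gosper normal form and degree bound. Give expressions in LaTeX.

Yes. s_k = - 3 k^{3}.

r(k) = (3*k**2 + 9*k + 7)/(3*k**2 + 3*k + 1) after simplifying.
Gosper form: A/B · C(k+1)/C(k) with A=1, B=1, C=k**2 + k + 1/3.
Set up (1)·f(k+1) − (1)·f(k) − (k**2 + k + 1/3) = 0.
From deg A=0, deg B=0, deg C=2: d=3.
A polynomial solution: f(k) = k**3/3.
Get s_k = R·t_k = -3*k**3 with R(k) = B(k−1)f(k)/C(k) = k**3/(3*k**2 + 3*k + 1).
Δs = 3*k**3 - 3*(k + 1)**3, as required.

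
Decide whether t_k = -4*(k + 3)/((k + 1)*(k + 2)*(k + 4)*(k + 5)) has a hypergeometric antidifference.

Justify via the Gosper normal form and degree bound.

Compute t_(k+1)/t_k: get (k + 1)*(k + 4)**2/((k + 3)**2*(k + 6)).
So A=k + 1 and B=k + 6, with C=k**2 + 6*k + 9.
f must satisfy (k + 1)·f(k+1) − (k + 5)·f(k) = k**2 + 6*k + 9.
From deg A=1, deg B=1, deg C=2: d=4.
Solve for f: f(k) = k*(k + 2)*(k + 3)*(k + 5)/8 (degree 4 ≤ 4).
Then R = B(k−1)f/C = k*(k + 2)*(k + 5)**2/(8*(k + 3)), so s_k = R(k)·t_k = k*(-k - 5)/(2*(k**2 + 5*k + 4)).
Check: Δs_k = 4*(-k - 3)/(k**4 + 12*k**3 + 49*k**2 + 78*k + 40). ✓

Yes. s_k = k*(-k - 5)/(2*(k**2 + 5*k + 4)).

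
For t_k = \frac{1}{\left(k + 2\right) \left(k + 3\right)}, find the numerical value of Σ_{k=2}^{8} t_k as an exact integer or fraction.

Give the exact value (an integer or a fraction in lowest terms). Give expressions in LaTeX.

Σ = 7/44

Step 1: r(k) = (k + 2)/(k + 4).
Normal form (A,B,C) = (k + 2, k + 4, 1).
Need (k + 2)·f(k+1) − (k + 3)·f(k) = 1.
Degrees (1,1,0) ⇒ d ≤ 1.
Solving with deg f ≤ 1: f(k) = k/2.
So s_k = (B(k−1)f/C)·t_k = (k*(k + 3)/2)·t_k = k/(2*(k + 2)).
Verify: 1/(k**2 + 5*k + 6) matches t_k.
Evaluate s at k=9 and k=2: 9/22 and 1/4; difference 7/44.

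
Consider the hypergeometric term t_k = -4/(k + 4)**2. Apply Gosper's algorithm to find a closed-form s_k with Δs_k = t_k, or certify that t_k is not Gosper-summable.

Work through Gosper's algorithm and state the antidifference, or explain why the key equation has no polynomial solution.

Step 1: r(k) = (k + 4)**2/(k + 5)**2.
Gosper form: A/B · C(k+1)/C(k) with A=k**2 + 8*k + 16, B=k**2 + 10*k + 25, C=1.
Need (k**2 + 8*k + 16)·f(k+1) − (k**2 + 8*k + 16)·f(k) = 1.
deg f ≤ 0 (via 2,2,0).
Write f(k) = c0. Then LHS − RHS = -1, requiring -1 = 0: contradictory. No certificate.

none (Gosper's algorithm certifies no s_k)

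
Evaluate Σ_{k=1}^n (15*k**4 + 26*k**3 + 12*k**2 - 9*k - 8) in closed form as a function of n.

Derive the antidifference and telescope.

t_(k+1)/t_k = (15*k**4 + 86*k**3 + 180*k**2 + 153*k + 36)/(15*k**4 + 26*k**3 + 12*k**2 - 9*k - 8).
A = 1, B = 1, C = k**4 + 26*k**3/15 + 4*k**2/5 - 3*k/5 - 8/15.
Key eq: (1)·f(k+1) = (1)·f(k) + (k**4 + 26*k**3/15 + 4*k**2/5 - 3*k/5 - 8/15).
deg f ≤ 5 (via 0,0,4).
Match coefficients ⇒ f(k) = k*(3*k**4 - k**3 - 4*k**2 - 4*k - 2)/15.
Certificate R = B(k−1)f/C = k*(3*k**4 - k**3 - 4*k**2 - 4*k - 2)/(15*k**4 + 26*k**3 + 12*k**2 - 9*k - 8) gives s_k = k*(3*k**4 - k**3 - 4*k**2 - 4*k - 2).
s_(k+1) − s_k = 15*k**4 + 26*k**3 + 12*k**2 - 9*k - 8 = t_k.
s_(n+1) = 3*n**5 + 14*n**4 + 22*n**3 + 8*n**2 - 11*n - 8 and s_(1) = -8, so S(n) = n*(3*n**4 + 14*n**3 + 22*n**2 + 8*n - 11).

S(n) = n*(3*n**4 + 14*n**3 + 22*n**2 + 8*n - 11)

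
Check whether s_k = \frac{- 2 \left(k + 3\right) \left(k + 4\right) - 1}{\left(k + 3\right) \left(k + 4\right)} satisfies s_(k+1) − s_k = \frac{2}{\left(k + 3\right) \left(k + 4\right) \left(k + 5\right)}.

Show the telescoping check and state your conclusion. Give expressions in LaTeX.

s_(k+1) = (-2*(k + 4)*(k + 5) - 1)/((k + 4)*(k + 5))
s_(k+1) − s_k = 2/(k**3 + 12*k**2 + 47*k + 60)
(s_(k+1) − s_k) − t_k = 0

Valid — Δs_k = t_k.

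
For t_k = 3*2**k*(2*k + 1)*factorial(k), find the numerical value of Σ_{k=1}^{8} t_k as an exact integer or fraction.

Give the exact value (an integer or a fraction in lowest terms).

Σ = 557383674

r(k) = 2*(k + 1)*(2*k + 3)/(2*k + 1) after simplifying.
Normal form (A,B,C) = (2*k + 2, 1, k + 1/2).
Set up (2*k + 2)·f(k+1) − (1)·f(k) − (k + 1/2) = 0.
Bound: deg f ≤ 0.
Solve for f: f(k) = 1/2 (degree 0 ≤ 0).
Certificate R = B(k−1)f/C = 1/(2*k + 1) gives s_k = 3*2**k*factorial(k).
Check: Δs_k = 3*2**k*(2*k + 1)*factorial(k). ✓
Sum = s_(9) − s_(1); s_(9) = 557383680, s_(1) = 6 ⇒ 557383674.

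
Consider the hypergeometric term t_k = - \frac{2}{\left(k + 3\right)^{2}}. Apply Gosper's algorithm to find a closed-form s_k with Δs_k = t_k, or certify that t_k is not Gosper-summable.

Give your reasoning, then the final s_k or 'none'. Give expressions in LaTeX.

not Gosper-summable; s_k does not exist

Compute t_(k+1)/t_k: get (k + 3)**2/(k + 4)**2.
Factor: A=k**2 + 6*k + 9; B=k**2 + 8*k + 16; C=1.
Set up (k**2 + 6*k + 9)·f(k+1) − (k**2 + 6*k + 9)·f(k) − (1) = 0.
Degrees (2,2,0) ⇒ d ≤ 0.
Put f(k) = c0: A·f(k+1) − B(k−1)·f(k) − C = -1; need -1 = 0 — inconsistent ⇒ no f, not summable.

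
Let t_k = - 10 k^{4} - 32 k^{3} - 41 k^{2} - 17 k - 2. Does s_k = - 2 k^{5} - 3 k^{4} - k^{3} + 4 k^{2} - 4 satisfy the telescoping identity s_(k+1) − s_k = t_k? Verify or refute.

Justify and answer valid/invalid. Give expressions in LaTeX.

valid (s_(k+1) − s_k reduces to t_k)

s_(k+1) = -2*(k + 1)**5 - 3*(k + 1)**4 - (k + 1)**3 + 4*(k + 1)**2 - 4
s_(k+1) − s_k = -10*k**4 - 32*k**3 - 41*k**2 - 17*k - 2
(s_(k+1) − s_k) − t_k = 0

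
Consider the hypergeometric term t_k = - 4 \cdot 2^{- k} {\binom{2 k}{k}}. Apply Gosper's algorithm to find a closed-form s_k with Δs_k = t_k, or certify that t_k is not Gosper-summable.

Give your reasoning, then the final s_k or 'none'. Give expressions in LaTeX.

no hypergeometric antidifference exists

t_(k+1)/t_k = (2*k + 1)/(k + 1).
Gosper form: A/B · C(k+1)/C(k) with A=2*k + 1, B=k + 1, C=1.
f must satisfy (2*k + 1)·f(k+1) − (k)·f(k) = 1.
Degrees (1,1,0) ⇒ d ≤ -1.
Bound -1 < 0, so the key equation has no polynomial solution.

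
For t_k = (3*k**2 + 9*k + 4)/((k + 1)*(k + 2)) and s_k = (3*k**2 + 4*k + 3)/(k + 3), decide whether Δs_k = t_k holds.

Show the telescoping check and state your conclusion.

Invalid: residual 4*(-4*k**2 - 10*k - 3)/(k**4 + 10*k**3 + 35*k**2 + 50*k + 24) ≠ 0.

s_(k+1) = (3*k**2 + 10*k + 10)/(k + 4)
s_(k+1) − s_k = 3*(k**2 + 7*k + 6)/(k**2 + 7*k + 12)
(s_(k+1) − s_k) − t_k = 4*(-4*k**2 - 10*k - 3)/(k**4 + 10*k**3 + 35*k**2 + 50*k + 24)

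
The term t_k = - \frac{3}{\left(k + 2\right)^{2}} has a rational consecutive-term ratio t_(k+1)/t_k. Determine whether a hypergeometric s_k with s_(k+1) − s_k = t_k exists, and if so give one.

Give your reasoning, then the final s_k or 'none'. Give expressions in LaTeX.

not Gosper-summable; s_k does not exist

t_(k+1)/t_k = (k + 2)**2/(k + 3)**2.
So A=k**2 + 4*k + 4 and B=k**2 + 6*k + 9, with C=1.
Solve (k**2 + 4*k + 4)·f(k+1) − (k**2 + 4*k + 4)·f(k) = 1.
deg f ≤ 0 (via 2,2,0).
Generic f = c0 gives residual -1; -1 = 0 cannot hold, so t_k is not Gosper-summable.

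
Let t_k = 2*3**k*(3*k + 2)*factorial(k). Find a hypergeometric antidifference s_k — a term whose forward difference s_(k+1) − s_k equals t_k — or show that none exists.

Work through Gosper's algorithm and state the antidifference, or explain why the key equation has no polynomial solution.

Step 1: r(k) = 3*(k + 1)*(3*k + 5)/(3*k + 2).
Factor: A=3*k + 3; B=1; C=k + 2/3.
f must satisfy (3*k + 3)·f(k+1) − (1)·f(k) = k + 2/3.
Bound: deg f ≤ 0.
Solving with deg f ≤ 0: f(k) = 1/3.
So s_k = (B(k−1)f/C)·t_k = (1/(3*k + 2))·t_k = 2*3**k*factorial(k).
s_(k+1) − s_k = 2*3**k*(3*k + 2)*factorial(k) = t_k.

s_k = 2*3**k*factorial(k)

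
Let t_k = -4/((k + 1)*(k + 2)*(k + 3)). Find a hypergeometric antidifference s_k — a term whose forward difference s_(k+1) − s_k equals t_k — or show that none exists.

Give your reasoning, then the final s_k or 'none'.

Compute t_(k+1)/t_k: get (k + 1)/(k + 4).
Take A(k)=k + 1, B(k)=k + 4, C(k)=1.
Solve (k + 1)·f(k+1) − (k + 3)·f(k) = 1.
deg f ≤ 2 (via 1,1,0).
Coefficient equations give f(k) = k*(k + 3)/4.
So s_k = (B(k−1)f/C)·t_k = (k*(k + 3)**2/4)·t_k = k*(-k - 3)/((k + 1)*(k + 2)).
Verify: -4/(k**3 + 6*k**2 + 11*k + 6) matches t_k.

s_k = k*(-k - 3)/((k + 1)*(k + 2))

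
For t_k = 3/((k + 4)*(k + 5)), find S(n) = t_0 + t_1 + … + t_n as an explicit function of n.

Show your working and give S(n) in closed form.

t_(k+1)/t_k = (k + 4)/(k + 6).
A = k + 4, B = k + 6, C = 1.
Need (k + 4)·f(k+1) − (k + 5)·f(k) = 1.
deg f ≤ 1 (via 1,1,0).
Solving with deg f ≤ 1: f(k) = k/4.
So s_k = (B(k−1)f/C)·t_k = (k*(k + 5)/4)·t_k = 3*k/(4*(k + 4)).
s_(k+1) − s_k = 3/(k**2 + 9*k + 20) = t_k.
Evaluate: s_(n+1) = 3*(n + 1)/(4*(n + 5)); subtract s_(0) = 0 ⇒ S(n) = 3*(n + 1)/(4*(n + 5)).

S(n) = 3*(n + 1)/(4*(n + 5))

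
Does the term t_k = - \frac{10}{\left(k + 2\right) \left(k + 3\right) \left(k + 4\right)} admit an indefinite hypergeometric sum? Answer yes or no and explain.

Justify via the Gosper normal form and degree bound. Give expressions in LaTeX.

The ratio is (k + 2)/(k + 5).
Factor: A=k + 2; B=k + 5; C=1.
Solve (k + 2)·f(k+1) − (k + 4)·f(k) = 1.
From deg A=1, deg B=1, deg C=0: d=2.
Solve for f: f(k) = k*(k + 5)/12 (degree 2 ≤ 2).
Certificate R = B(k−1)f/C = k*(k + 4)*(k + 5)/12 gives s_k = 5*k*(-k - 5)/(6*(k + 2)*(k + 3)).
s_(k+1) − s_k = -10/(k**3 + 9*k**2 + 26*k + 24) = t_k.

Yes. s_k = \frac{5 k \left(- k - 5\right)}{6 \left(k + 2\right) \left(k + 3\right)}.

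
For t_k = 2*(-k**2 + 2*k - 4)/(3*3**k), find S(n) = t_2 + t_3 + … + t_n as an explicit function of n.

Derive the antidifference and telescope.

S(n) = 3**(-n - 1)*(-2*3**n + n**2 + n + 4)

Step 1: r(k) = (k**2 + 3)/(3*(k**2 - 2*k + 4)).
A = 1/3, B = 1, C = k**2 - 2*k + 4.
Need (1/3)·f(k+1) − (1)·f(k) = k**2 - 2*k + 4.
deg f ≤ 2 (via 0,0,2).
Solving with deg f ≤ 2: f(k) = -3*(k**2 - k + 4)/2.
Certificate R = B(k−1)f/C = -3*(k**2 - k + 4)/(2*(k**2 - 2*k + 4)) gives s_k = (k**2 - k + 4)/3**k.
Verify: 2*(-k**2 + 2*k - 4)/(3*3**k) matches t_k.
Σ_(k=2)^n t_k = s_(n+1) − s_(2) = (3**(-n - 1)*(n**2 + n + 4)) − (2/3), i.e. 3**(-n - 1)*(-2*3**n + n**2 + n + 4).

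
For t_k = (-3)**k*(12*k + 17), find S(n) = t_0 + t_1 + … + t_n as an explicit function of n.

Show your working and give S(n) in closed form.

S(n) = 9*(-3)**n*n + 15*(-3)**n + 2

r(k) = 3*(-12*k - 29)/(12*k + 17) after simplifying.
So A=-3 and B=1, with C=k + 17/12.
Need (-3)·f(k+1) − (1)·f(k) = k + 17/12.
Bound: deg f ≤ 1.
Solving with deg f ≤ 1: f(k) = -(3*k + 2)/12.
So s_k = (B(k−1)f/C)·t_k = (-(3*k + 2)/(12*k + 17))·t_k = (-3)**k*(-3*k - 2).
Check: Δs_k = (-3)**k*(12*k + 17). ✓
s_(n+1) = 3*(-3)**n*(3*n + 5) and s_(0) = -2, so S(n) = 9*(-3)**n*n + 15*(-3)**n + 2.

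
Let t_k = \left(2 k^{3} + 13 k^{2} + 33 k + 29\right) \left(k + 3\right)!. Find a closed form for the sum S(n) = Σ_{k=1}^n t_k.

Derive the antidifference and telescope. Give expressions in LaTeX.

r(k) = (2*k**4 + 27*k**3 + 141*k**2 + 337*k + 308)/(2*k**3 + 13*k**2 + 33*k + 29) after simplifying.
Take A(k)=k + 4, B(k)=1, C(k)=k**3 + 13*k**2/2 + 33*k/2 + 29/2.
Need (k + 4)·f(k+1) − (1)·f(k) = k**3 + 13*k**2/2 + 33*k/2 + 29/2.
Bound: deg f ≤ 2.
Solving with deg f ≤ 2: f(k) = (2*k**2 + 3*k + 3)/2.
So s_k = (B(k−1)f/C)·t_k = ((2*k**2 + 3*k + 3)/(2*k**3 + 13*k**2 + 33*k + 29))·t_k = (2*k**2 + 3*k + 3)*factorial(k + 3).
s_(k+1) − s_k = (2*k**3 + 13*k**2 + 33*k + 29)*factorial(k + 3) = t_k.
Telescope: S(n) = s_(n+1) − s_(1) = (2*n**2 + 7*n + 8)*factorial(n + 4) − (192) = 2*n**2*factorial(n + 4) + 7*n*factorial(n + 4) + 8*factorial(n + 4) - 192.

S(n) = 2 n^{2} \left(n + 4\right)! + 7 n \left(n + 4\right)! + 8 \left(n + 4\right)! - 192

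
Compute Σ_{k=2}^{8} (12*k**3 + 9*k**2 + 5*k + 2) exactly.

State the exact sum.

Σ = 17556

r(k) = (12*k**3 + 45*k**2 + 59*k + 28)/(12*k**3 + 9*k**2 + 5*k + 2) after simplifying.
Take A(k)=1, B(k)=1, C(k)=k**3 + 3*k**2/4 + 5*k/12 + 1/6.
Need (1)·f(k+1) − (1)·f(k) = k**3 + 3*k**2/4 + 5*k/12 + 1/6.
Bound: deg f ≤ 4.
Solve for f: f(k) = k*(3*k**3 - 3*k**2 + k + 1)/12 (degree 4 ≤ 4).
R(k) = B(k−1)·f(k)/C(k) = k*(3*k**3 - 3*k**2 + k + 1)/(12*k**3 + 9*k**2 + 5*k + 2); s_k = R·t_k = k*(3*k**3 - 3*k**2 + k + 1).
Δs = 12*k**3 + 9*k**2 + 5*k + 2, as required.
Telescoping: Σ = s_(9) − s_(2) = 17586 − (30) = 17556.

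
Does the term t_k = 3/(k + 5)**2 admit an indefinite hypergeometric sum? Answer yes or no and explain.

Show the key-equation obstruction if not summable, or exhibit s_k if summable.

Compute t_(k+1)/t_k: get (k + 5)**2/(k + 6)**2.
Factor: A=k**2 + 10*k + 25; B=k**2 + 12*k + 36; C=1.
Solve (k**2 + 10*k + 25)·f(k+1) − (k**2 + 10*k + 25)·f(k) = 1.
d = 0 from the (2,2,0) case.
Write f(k) = c0. Then LHS − RHS = -1, requiring -1 = 0: contradictory. No certificate.

No — key equation has no polynomial f.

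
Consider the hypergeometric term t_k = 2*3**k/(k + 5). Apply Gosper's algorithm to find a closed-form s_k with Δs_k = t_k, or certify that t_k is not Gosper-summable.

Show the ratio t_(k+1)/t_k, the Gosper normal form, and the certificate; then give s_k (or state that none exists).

none (Gosper's algorithm certifies no s_k)

The ratio is 3*(k + 5)/(k + 6).
Factor: A=3*k + 15; B=k + 6; C=1.
Need (3*k + 15)·f(k+1) − (k + 5)·f(k) = 1.
From deg A=1, deg B=1, deg C=0: d=-1.
Bound -1 < 0, so the key equation has no polynomial solution.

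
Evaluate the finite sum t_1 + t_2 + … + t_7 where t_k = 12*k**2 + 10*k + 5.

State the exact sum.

Σ = 1995

Compute t_(k+1)/t_k: get (12*k**2 + 34*k + 27)/(12*k**2 + 10*k + 5).
Factor: A=1; B=1; C=k**2 + 5*k/6 + 5/12.
Need (1)·f(k+1) − (1)·f(k) = k**2 + 5*k/6 + 5/12.
d = 3 from the (0,0,2) case.
Match coefficients ⇒ f(k) = k*(4*k**2 - k + 2)/12.
Get s_k = R·t_k = k*(4*k**2 - k + 2) with R(k) = B(k−1)f(k)/C(k) = k*(4*k**2 - k + 2)/(12*k**2 + 10*k + 5).
Check: Δs_k = 12*k**2 + 10*k + 5. ✓
Σ_(k=1)^(7) t_k = s_(8) − s_(1) = 2000 − (5) = 1995.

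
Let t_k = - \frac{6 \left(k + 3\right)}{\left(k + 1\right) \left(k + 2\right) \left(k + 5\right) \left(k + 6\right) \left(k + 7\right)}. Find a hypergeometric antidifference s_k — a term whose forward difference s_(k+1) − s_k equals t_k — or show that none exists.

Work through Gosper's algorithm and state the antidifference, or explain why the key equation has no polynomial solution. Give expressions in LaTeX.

Ratio r(k) = (k + 1)*(k + 4)*(k + 5)/((k + 3)**2*(k + 8)).
Factor: A=k + 1; B=k + 8; C=k**3 + 10*k**2 + 33*k + 36.
Set up (k + 1)·f(k+1) − (k + 7)·f(k) − (k**3 + 10*k**2 + 33*k + 36) = 0.
deg f ≤ 6 (via 1,1,3).
Match coefficients ⇒ f(k) = k*(k + 2)*(k + 3)*(k + 4)*(k**2 + 12*k + 41)/90.
Then R = B(k−1)f/C = k*(k + 2)*(k + 7)*(k**2 + 12*k + 41)/(90*(k + 3)), so s_k = R(k)·t_k = k*(-k**2 - 12*k - 41)/(15*(k**3 + 12*k**2 + 41*k + 30)).
s_(k+1) − s_k = 6*(-k - 3)/(k**5 + 21*k**4 + 163*k**3 + 567*k**2 + 844*k + 420) = t_k.

s_k = \frac{k \left(- k^{2} - 12 k - 41\right)}{15 \left(k^{3} + 12 k^{2} + 41 k + 30\right)}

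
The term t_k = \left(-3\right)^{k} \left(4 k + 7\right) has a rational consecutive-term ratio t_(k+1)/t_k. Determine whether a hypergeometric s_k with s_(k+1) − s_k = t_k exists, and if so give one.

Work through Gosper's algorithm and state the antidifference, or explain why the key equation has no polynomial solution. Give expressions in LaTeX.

Compute t_(k+1)/t_k: get 3*(-4*k - 11)/(4*k + 7).
So A=-3 and B=1, with C=k + 7/4.
Set up (-3)·f(k+1) − (1)·f(k) − (k + 7/4) = 0.
Degrees (0,0,1) ⇒ d ≤ 1.
A polynomial solution: f(k) = -(k + 1)/4.
R(k) = B(k−1)·f(k)/C(k) = -(k + 1)/(4*k + 7); s_k = R·t_k = (-3)**k*(-k - 1).
Check: Δs_k = (-3)**k*(4*k + 7). ✓

s_k = \left(-3\right)^{k} \left(- k - 1\right)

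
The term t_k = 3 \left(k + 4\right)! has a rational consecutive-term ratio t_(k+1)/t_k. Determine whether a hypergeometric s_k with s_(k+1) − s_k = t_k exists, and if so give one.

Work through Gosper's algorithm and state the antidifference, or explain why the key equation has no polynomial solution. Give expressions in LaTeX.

not Gosper-summable; s_k does not exist

Step 1: r(k) = k + 5.
Normal form (A,B,C) = (k + 5, 1, 1).
Set up (k + 5)·f(k+1) − (1)·f(k) − (1) = 0.
Degrees (1,0,0) ⇒ d ≤ -1.
Negative degree bound (-1): no f exists, t_k not Gosper-summable.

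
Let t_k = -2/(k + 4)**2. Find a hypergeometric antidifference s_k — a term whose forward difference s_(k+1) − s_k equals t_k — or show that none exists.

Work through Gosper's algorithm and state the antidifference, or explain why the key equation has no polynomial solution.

Compute t_(k+1)/t_k: get (k + 4)**2/(k + 5)**2.
Normal form (A,B,C) = (k**2 + 8*k + 16, k**2 + 10*k + 25, 1).
Key eq: (k**2 + 8*k + 16)·f(k+1) = (k**2 + 8*k + 16)·f(k) + (1).
From deg A=2, deg B=2, deg C=0: d=0.
f = c0 ⇒ A·f(k+1) − B(k−1)·f(k) − C = -1. The system {-1 = 0} is inconsistent; no antidifference.

none (Gosper's algorithm certifies no s_k)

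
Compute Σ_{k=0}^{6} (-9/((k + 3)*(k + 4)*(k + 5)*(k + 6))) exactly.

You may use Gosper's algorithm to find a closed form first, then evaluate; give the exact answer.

Σ = -21/440

r(k) = (k + 3)/(k + 7) after simplifying.
Take A(k)=k + 3, B(k)=k + 7, C(k)=1.
Key eq: (k + 3)·f(k+1) = (k + 6)·f(k) + (1).
deg f ≤ 3 (via 1,1,0).
A polynomial solution: f(k) = k*(k**2 + 12*k + 47)/180.
So s_k = (B(k−1)f/C)·t_k = (k*(k + 6)*(k**2 + 12*k + 47)/180)·t_k = k*(-k**2 - 12*k - 47)/(20*(k + 3)*(k + 4)*(k + 5)).
Δs = -9/(k**4 + 18*k**3 + 119*k**2 + 342*k + 360), as required.
Σ_(k=0)^(6) t_k = s_(7) − s_(0) = -21/440 − (0) = -21/440.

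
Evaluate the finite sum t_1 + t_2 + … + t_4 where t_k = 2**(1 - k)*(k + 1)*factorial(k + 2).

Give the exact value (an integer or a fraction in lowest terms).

Σ = 618

The ratio is (k + 2)*(k + 3)/(2*(k + 1)).
So A=k/2 + 3/2 and B=1, with C=k + 1.
Set up (k/2 + 3/2)·f(k+1) − (1)·f(k) − (k + 1) = 0.
d = 0 from the (1,0,1) case.
Solving with deg f ≤ 0: f(k) = 2.
Certificate R = B(k−1)f/C = 2/(k + 1) gives s_k = 2**(2 - k)*factorial(k + 2).
s_(k+1) − s_k = 2**(1 - k)*(k + 1)*factorial(k + 2) = t_k.
Telescoping: Σ = s_(5) − s_(1) = 630 − (12) = 618.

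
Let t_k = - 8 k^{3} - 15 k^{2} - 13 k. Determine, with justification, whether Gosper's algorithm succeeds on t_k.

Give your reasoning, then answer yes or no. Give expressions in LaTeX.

Yes. s_k = k \left(- 2 k^{3} - k^{2} - k + 4\right).

Compute t_(k+1)/t_k: get (8*k**3 + 39*k**2 + 67*k + 36)/(k*(8*k**2 + 15*k + 13)).
Factor: A=1; B=1; C=k**3 + 15*k**2/8 + 13*k/8.
Need (1)·f(k+1) − (1)·f(k) = k**3 + 15*k**2/8 + 13*k/8.
Degrees (0,0,3) ⇒ d ≤ 4.
Solve for f: f(k) = k*(k - 1)*(2*k**2 + 3*k + 4)/8 (degree 4 ≤ 4).
So s_k = (B(k−1)f/C)·t_k = ((k - 1)*(2*k**2 + 3*k + 4)/(8*k**2 + 15*k + 13))·t_k = k*(-2*k**3 - k**2 - k + 4).
Δs = k*(-8*k**2 - 15*k - 13), as required.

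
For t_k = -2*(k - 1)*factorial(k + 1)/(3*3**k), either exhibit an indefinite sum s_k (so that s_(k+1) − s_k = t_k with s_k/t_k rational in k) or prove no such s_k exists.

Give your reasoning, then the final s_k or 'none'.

s_k = -2*factorial(k + 1)/3**k

Step 1: r(k) = k*(k + 2)/(3*(k - 1)).
So A=k/3 + 2/3 and B=1, with C=k - 1.
f must satisfy (k/3 + 2/3)·f(k+1) − (1)·f(k) = k - 1.
Bound: deg f ≤ 0.
Coefficient equations give f(k) = 3.
Certificate R = B(k−1)f/C = 3/(k - 1) gives s_k = -2*factorial(k + 1)/3**k.
Δs = -2*(k - 1)*factorial(k + 1)/(3*3**k), as required.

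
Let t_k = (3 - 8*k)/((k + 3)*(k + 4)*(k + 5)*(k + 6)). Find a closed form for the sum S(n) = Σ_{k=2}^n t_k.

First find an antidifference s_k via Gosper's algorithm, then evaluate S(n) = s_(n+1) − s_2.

The ratio is (k + 3)*(8*k + 5)/((k + 7)*(8*k - 3)).
Factor: A=k + 3; B=k + 7; C=k - 3/8.
f must satisfy (k + 3)·f(k+1) − (k + 6)·f(k) = k - 3/8.
From deg A=1, deg B=1, deg C=1: d=3.
Solve for f: f(k) = k*(k**2 + 12*k - 33)/160 (degree 3 ≤ 3).
So s_k = (B(k−1)f/C)·t_k = (k*(k + 6)*(k**2 + 12*k - 33)/(20*(8*k - 3)))·t_k = k*(-k**2 - 12*k + 33)/(20*(k + 3)*(k + 4)*(k + 5)).
Check: Δs_k = (3 - 8*k)/(k**4 + 18*k**3 + 119*k**2 + 342*k + 360). ✓
Evaluate: s_(n+1) = (-n**3 - 15*n**2 + 6*n + 20)/(20*(n**3 + 15*n**2 + 74*n + 120)); subtract s_(2) = 1/420 ⇒ S(n) = (-11*n**3 - 165*n**2 + 26*n + 150)/(210*(n**3 + 15*n**2 + 74*n + 120)).

S(n) = (-11*n**3 - 165*n**2 + 26*n + 150)/(210*(n**3 + 15*n**2 + 74*n + 120))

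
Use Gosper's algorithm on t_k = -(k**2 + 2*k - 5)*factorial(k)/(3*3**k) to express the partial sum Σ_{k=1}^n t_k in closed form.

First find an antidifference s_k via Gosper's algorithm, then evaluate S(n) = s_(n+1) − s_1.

S(n) = 3**(-n - 1)*(4*3**n - n**2*factorial(n) - 5*n*factorial(n) - 4*factorial(n))

The ratio is (k + 1)*(2*k + (k + 1)**2 - 3)/(3*(k**2 + 2*k - 5)).
Gosper form: A/B · C(k+1)/C(k) with A=k/3 + 1/3, B=1, C=k**2 + 2*k - 5.
Key eq: (k/3 + 1/3)·f(k+1) = (1)·f(k) + (k**2 + 2*k - 5).
Degrees (1,0,2) ⇒ d ≤ 1.
Solve for f: f(k) = 3*(k + 3) (degree 1 ≤ 1).
Then R = B(k−1)f/C = 3*(k + 3)/(k**2 + 2*k - 5), so s_k = R(k)·t_k = -(k + 3)*factorial(k)/3**k.
Check: Δs_k = -(k**2 + 2*k - 5)*factorial(k)/(3*3**k). ✓
Σ_(k=1)^n t_k = s_(n+1) − s_(1) = (-3**(-n - 1)*(n + 4)*factorial(n + 1)) − (-4/3), i.e. 3**(-n - 1)*(4*3**n - n**2*factorial(n) - 5*n*factorial(n) - 4*factorial(n)).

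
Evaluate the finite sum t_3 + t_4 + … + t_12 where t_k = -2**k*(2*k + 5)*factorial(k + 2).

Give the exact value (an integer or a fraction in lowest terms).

Ratio r(k) = 2*(k + 3)*(2*k + 7)/(2*k + 5).
Take A(k)=2*k + 6, B(k)=1, C(k)=k + 5/2.
Solve (2*k + 6)·f(k+1) − (1)·f(k) = k + 5/2.
From deg A=1, deg B=0, deg C=1: d=0.
Solving with deg f ≤ 0: f(k) = 1/2.
So s_k = (B(k−1)f/C)·t_k = (1/(2*k + 5))·t_k = -2**k*factorial(k + 2).
Check: Δs_k = -2**k*(2*k + 5)*factorial(k + 2). ✓
Σ_(k=3)^(12) t_k = s_(13) − s_(3) = -10712468422656000 − (-960) = -10712468422655040.

Σ = -10712468422655040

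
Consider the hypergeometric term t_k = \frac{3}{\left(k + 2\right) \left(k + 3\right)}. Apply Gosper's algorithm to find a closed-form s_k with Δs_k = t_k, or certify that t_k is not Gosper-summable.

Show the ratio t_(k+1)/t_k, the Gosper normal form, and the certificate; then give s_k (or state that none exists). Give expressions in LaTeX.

Compute t_(k+1)/t_k: get (k + 2)/(k + 4).
Gosper form: A/B · C(k+1)/C(k) with A=k + 2, B=k + 4, C=1.
Solve (k + 2)·f(k+1) − (k + 3)·f(k) = 1.
From deg A=1, deg B=1, deg C=0: d=1.
Match coefficients ⇒ f(k) = k/2.
Certificate R = B(k−1)f/C = k*(k + 3)/2 gives s_k = 3*k/(2*(k + 2)).
Check: Δs_k = 3/(k**2 + 5*k + 6). ✓

s_k = \frac{3 k}{2 \left(k + 2\right)}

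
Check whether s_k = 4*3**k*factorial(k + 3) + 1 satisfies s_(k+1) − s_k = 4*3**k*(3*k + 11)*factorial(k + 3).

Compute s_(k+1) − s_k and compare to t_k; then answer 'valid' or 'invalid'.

Valid: the claim telescopes to t_k.

s_(k+1) = 4*3**(k + 1)*factorial(k + 4) + 1
s_(k+1) − s_k = 4*3**k*(3*k + 11)*factorial(k + 3)
(s_(k+1) − s_k) − t_k = 0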